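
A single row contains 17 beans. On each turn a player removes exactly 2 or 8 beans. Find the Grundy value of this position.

1

Grundy values for subtraction set {2, 8}:
k:     0  1  2  3  4  5  6  7  8  9 10 11 12 13 14 15 16 17
g(k):  0  0  1  1  0  0  1  1  2  2  0  0  1  1  0  0  1  1
So g(17) = 1.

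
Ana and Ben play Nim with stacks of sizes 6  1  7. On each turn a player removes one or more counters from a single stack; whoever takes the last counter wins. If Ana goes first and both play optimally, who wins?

Write each in binary and XOR column by column:
  110  (6)
  001  (1)
  111  (7)
  ---
  000  (0)
The nim-sum is 0, so this is a P-position: the player to move is in a losing position under optimal play; Ana is about to move from it and so loses — Ben wins.

Ben wins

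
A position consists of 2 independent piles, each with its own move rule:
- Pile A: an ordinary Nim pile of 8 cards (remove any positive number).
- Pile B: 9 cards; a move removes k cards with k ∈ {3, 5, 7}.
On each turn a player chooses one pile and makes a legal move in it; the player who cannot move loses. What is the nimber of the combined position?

11

Pile A is a plain Nim pile of size 8, so its Grundy value is 8.
For pile B, compute g(0), g(1), … with moves {3, 5, 7}:
g(0) = mex{} = 0
g(1) = mex{} = 0
g(2) = mex{} = 0
g(3) = mex{0} = 1
g(4) = mex{0} = 1
g(5) = mex{0} = 1
g(6) = mex{0,1} = 2
g(7) = mex{0,1} = 2
g(8) = mex{0,1} = 2
g(9) = mex{0,1,2} = 3
So g(9) = 3.
The value of a disjunctive sum is the nim-sum of the parts.
Combined value = 8 ⊕ 3 = 11.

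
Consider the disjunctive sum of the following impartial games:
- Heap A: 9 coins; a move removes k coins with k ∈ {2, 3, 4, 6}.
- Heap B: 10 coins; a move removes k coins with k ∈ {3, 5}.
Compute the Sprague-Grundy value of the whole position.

Build the Grundy sequence for heap A with g(k) = mex{g(k−s) : s ∈ {2, 3, 4, 6}, s ≤ k}:
g(0) = mex{} = 0
g(1) = mex{} = 0
g(2) = mex{0} = 1
g(3) = mex{0} = 1
g(4) = mex{0,1} = 2
g(5) = mex{0,1} = 2
g(6) = mex{0,1,2} = 3
g(7) = mex{0,1,2} = 3
g(8) = mex{1,2,3} = 0
g(9) = mex{1,2,3} = 0
So g(9) = 0.
Grundy values for heap B (subtraction set {3, 5}):
k:     0  1  2  3  4  5  6  7  8  9 10
g(k):  0  0  0  1  1  1  2  2  0  0  0
So g(10) = 0.
The value of a disjunctive sum is the nim-sum of the parts.
Combined value = 0 XOR 0 = 0.

0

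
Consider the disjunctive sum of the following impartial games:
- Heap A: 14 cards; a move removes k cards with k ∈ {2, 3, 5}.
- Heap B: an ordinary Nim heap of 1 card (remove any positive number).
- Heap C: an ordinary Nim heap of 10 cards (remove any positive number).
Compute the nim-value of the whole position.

11

For heap A, compute g(0), g(1), … with moves {2, 3, 5}:
k:     0  1  2  3  4  5  6  7  8  9 10 11 12 13 14
g(k):  0  0  1  1  2  2  3  0  0  1  1  2  2  3  0
So g(14) = 0.
Heap B is a plain Nim heap of size 1, so its Grundy value is 1.
Heap C is a plain Nim heap of size 10, so its Grundy value is 10.
By the Sprague-Grundy theorem, the Grundy value of a sum of independent games is the XOR of the component values.
Combined value = 0 XOR 1 XOR 10 = 11.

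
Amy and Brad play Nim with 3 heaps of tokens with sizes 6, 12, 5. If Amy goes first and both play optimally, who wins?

Nim-sum: 6 XOR 12 XOR 5 = 15.
The nim-sum is 15 ≠ 0, so this is an N-position: the player to move can win; Amy has a winning move.

Amy wins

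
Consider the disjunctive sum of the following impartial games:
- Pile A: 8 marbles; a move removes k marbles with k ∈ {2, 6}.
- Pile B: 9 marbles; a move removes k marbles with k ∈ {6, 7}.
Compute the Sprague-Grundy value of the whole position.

1

Build the Grundy sequence for pile A with g(k) = mex{g(k−s) : s ∈ {2, 6}, s ≤ k}:
g(0) = mex{} = 0
g(1) = mex{} = 0
g(2) = mex{0} = 1
g(3) = mex{0} = 1
g(4) = mex{1} = 0
g(5) = mex{1} = 0
g(6) = mex{0} = 1
g(7) = mex{0} = 1
g(8) = mex{1} = 0
So g(8) = 0.
Build the Grundy sequence for pile B with g(k) = mex{g(k−s) : s ∈ {6, 7}, s ≤ k}:
k:     0  1  2  3  4  5  6  7  8  9
g(k):  0  0  0  0  0  0  1  1  1  1
So g(9) = 1.
The value of a disjunctive sum is the nim-sum of the parts.
Combined value = 0 XOR 1 = 1.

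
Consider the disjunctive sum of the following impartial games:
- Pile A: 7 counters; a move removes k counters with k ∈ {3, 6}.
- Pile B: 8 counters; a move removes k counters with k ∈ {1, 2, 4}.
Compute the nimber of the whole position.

0

For pile A, compute g(0), g(1), … with moves {3, 6}:
g(0) = mex{} = 0
g(1) = mex{} = 0
g(2) = mex{} = 0
g(3) = mex{0} = 1
g(4) = mex{0} = 1
g(5) = mex{0} = 1
g(6) = mex{0,1} = 2
g(7) = mex{0,1} = 2
So g(7) = 2.
For pile B, compute g(0), g(1), … with moves {1, 2, 4}:
g(0) = mex{} = 0
g(1) = mex{0} = 1
g(2) = mex{0,1} = 2
g(3) = mex{1,2} = 0
g(4) = mex{0,2} = 1
g(5) = mex{0,1} = 2
g(6) = mex{1,2} = 0
g(7) = mex{0,2} = 1
g(8) = mex{0,1} = 2
So g(8) = 2.
The value of a disjunctive sum is the nim-sum of the parts.
Combined value = 2 ⊕ 2 = 0.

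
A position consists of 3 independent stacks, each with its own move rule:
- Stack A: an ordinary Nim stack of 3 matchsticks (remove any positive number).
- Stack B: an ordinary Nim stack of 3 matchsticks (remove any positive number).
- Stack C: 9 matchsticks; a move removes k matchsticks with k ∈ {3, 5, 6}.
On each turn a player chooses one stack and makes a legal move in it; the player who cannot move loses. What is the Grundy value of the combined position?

0

Stack A is a plain Nim stack of size 3, so its Grundy value is 3.
Stack B is a plain Nim stack of size 3, so its Grundy value is 3.
For stack C, compute g(0), g(1), … with moves {3, 5, 6}:
k:     0  1  2  3  4  5  6  7  8  9
g(k):  0  0  0  1  1  1  2  2  2  0
So g(9) = 0.
By the Sprague-Grundy theorem, the Grundy value of a sum of independent games is the XOR of the component values.
Combined value = 3 XOR 3 XOR 0 = 0.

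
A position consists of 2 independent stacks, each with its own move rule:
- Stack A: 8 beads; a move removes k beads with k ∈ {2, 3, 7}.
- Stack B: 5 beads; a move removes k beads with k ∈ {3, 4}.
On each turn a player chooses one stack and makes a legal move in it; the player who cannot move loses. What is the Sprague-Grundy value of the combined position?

For stack A, compute g(0), g(1), … with moves {2, 3, 7}:
k:     0  1  2  3  4  5  6  7  8
g(k):  0  0  1  1  2  0  0  1  1
So g(8) = 1.
Grundy values for stack B (subtraction set {3, 4}):
k:     0  1  2  3  4  5
g(k):  0  0  0  1  1  1
So g(5) = 1.
The value of a disjunctive sum is the nim-sum of the parts.
Combined value = 1 XOR 1 = 0.

0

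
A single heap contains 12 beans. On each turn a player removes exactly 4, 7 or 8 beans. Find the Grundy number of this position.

0

Grundy values for subtraction set {4, 7, 8}:
k:     0  1  2  3  4  5  6  7  8  9 10 11 12
g(k):  0  0  0  0  1  1  1  1  2  2  2  2  0
So g(12) = 0.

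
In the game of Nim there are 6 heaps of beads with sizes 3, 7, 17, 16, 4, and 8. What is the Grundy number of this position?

9

Compute the nim-sum pairwise:
3 ⊕ 7 = 4
4 ⊕ 17 = 21
21 ⊕ 16 = 5
5 ⊕ 4 = 1
1 ⊕ 8 = 9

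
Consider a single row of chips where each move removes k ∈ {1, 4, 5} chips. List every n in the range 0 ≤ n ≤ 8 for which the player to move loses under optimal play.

0, 2, 8

Compute g(0), g(1), … for moves {1, 4, 5}:
g(0) = mex{} = 0
g(1) = mex{0} = 1
g(2) = mex{1} = 0
g(3) = mex{0} = 1
g(4) = mex{0,1} = 2
g(5) = mex{0,1,2} = 3
g(6) = mex{0,1,3} = 2
g(7) = mex{0,1,2} = 3
g(8) = mex{1,2,3} = 0
The P-positions (g = 0) in 0..8 are 0, 2, 8.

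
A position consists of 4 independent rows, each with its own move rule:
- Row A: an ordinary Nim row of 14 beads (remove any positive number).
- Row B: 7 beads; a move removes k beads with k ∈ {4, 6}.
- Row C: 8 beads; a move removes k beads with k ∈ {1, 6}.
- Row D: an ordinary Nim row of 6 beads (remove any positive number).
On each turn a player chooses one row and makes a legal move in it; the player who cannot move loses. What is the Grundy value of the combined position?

8

Row A is a plain Nim row of size 14, so its Grundy value is 14.
Build the Grundy sequence for row B with g(k) = mex{g(k−s) : s ∈ {4, 6}, s ≤ k}:
g(0) = mex{} = 0
g(1) = mex{} = 0
g(2) = mex{} = 0
g(3) = mex{} = 0
g(4) = mex{0} = 1
g(5) = mex{0} = 1
g(6) = mex{0} = 1
g(7) = mex{0} = 1
So g(7) = 1.
Build the Grundy sequence for row C with g(k) = mex{g(k−s) : s ∈ {1, 6}, s ≤ k}:
k:     0  1  2  3  4  5  6  7  8
g(k):  0  1  0  1  0  1  2  0  1
So g(8) = 1.
Row D is a plain Nim row of size 6, so its Grundy value is 6.
By the Sprague-Grundy theorem, the Grundy value of a sum of independent games is the XOR of the component values.
Combined value = 14 ⊕ 1 ⊕ 1 ⊕ 6 = 8.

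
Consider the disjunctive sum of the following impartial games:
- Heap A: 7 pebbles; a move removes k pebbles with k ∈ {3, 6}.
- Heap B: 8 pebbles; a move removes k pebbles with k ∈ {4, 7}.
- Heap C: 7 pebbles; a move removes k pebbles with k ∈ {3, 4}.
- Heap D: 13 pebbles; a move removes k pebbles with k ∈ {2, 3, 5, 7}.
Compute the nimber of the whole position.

For heap A, compute g(0), g(1), … with moves {3, 6}:
g(0) = mex{} = 0
g(1) = mex{} = 0
g(2) = mex{} = 0
g(3) = mex{0} = 1
g(4) = mex{0} = 1
g(5) = mex{0} = 1
g(6) = mex{0,1} = 2
g(7) = mex{0,1} = 2
So g(7) = 2.
Grundy values for heap B (subtraction set {4, 7}):
k:     0  1  2  3  4  5  6  7  8
g(k):  0  0  0  0  1  1  1  1  2
So g(8) = 2.
For heap C, compute g(0), g(1), … with moves {3, 4}:
k:     0  1  2  3  4  5  6  7
g(k):  0  0  0  1  1  1  2  0
So g(7) = 0.
Build the Grundy sequence for heap D with g(k) = mex{g(k−s) : s ∈ {2, 3, 5, 7}, s ≤ k}:
k:     0  1  2  3  4  5  6  7  8  9 10 11 12 13
g(k):  0  0  1  1  2  2  3  3  4  0  0  1  1  2
So g(13) = 2.
The value of a disjunctive sum is the nim-sum of the parts.
Combined value = 2 ⊕ 2 ⊕ 0 ⊕ 2 = 2.

2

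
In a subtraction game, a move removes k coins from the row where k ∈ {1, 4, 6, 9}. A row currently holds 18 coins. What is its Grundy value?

Compute g(0), g(1), … for moves {1, 4, 6, 9}:
k:     0  1  2  3  4  5  6  7  8  9 10 11 12 13 14 15 16 17 18
g(k):  0  1  0  1  2  0  1  0  1  2  0  1  0  1  2  0  1  0  1
So g(18) = 1.

1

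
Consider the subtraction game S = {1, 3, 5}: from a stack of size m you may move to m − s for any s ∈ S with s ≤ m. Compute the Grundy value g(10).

0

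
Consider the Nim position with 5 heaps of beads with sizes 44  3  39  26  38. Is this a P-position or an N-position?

N-position

Nim-sum: 44 ⊕ 3 ⊕ 39 ⊕ 26 ⊕ 38 = 52.
The nim-sum is 52 ≠ 0, so this is an N-position: the player to move can win.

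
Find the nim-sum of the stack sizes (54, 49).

7

Compute the nim-sum pairwise:
54 ⊕ 49 = 7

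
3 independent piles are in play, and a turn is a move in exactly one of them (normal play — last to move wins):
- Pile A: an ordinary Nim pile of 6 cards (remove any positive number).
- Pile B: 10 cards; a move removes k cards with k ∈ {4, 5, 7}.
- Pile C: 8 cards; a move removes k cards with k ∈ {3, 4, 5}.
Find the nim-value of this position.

4

Pile A is a plain Nim pile of size 6, so its Grundy value is 6.
Grundy values for pile B (subtraction set {4, 5, 7}):
k:     0  1  2  3  4  5  6  7  8  9 10
g(k):  0  0  0  0  1  1  1  1  2  2  2
So g(10) = 2.
For pile C, compute g(0), g(1), … with moves {3, 4, 5}:
g(0) = mex{} = 0
g(1) = mex{} = 0
g(2) = mex{} = 0
g(3) = mex{0} = 1
g(4) = mex{0} = 1
g(5) = mex{0} = 1
g(6) = mex{0,1} = 2
g(7) = mex{0,1} = 2
g(8) = mex{1} = 0
So g(8) = 0.
The value of a disjunctive sum is the nim-sum of the parts.
Combined value = 6 XOR 2 XOR 0 = 4.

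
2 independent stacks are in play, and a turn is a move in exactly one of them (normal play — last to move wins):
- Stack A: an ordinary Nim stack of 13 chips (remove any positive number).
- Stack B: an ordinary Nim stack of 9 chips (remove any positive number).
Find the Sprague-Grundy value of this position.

Stack A is a plain Nim stack of size 13, so its Grundy value is 13.
Stack B is a plain Nim stack of size 9, so its Grundy value is 9.
By the Sprague-Grundy theorem, the Grundy value of a sum of independent games is the XOR of the component values.
Combined value = 13 XOR 9 = 4.

4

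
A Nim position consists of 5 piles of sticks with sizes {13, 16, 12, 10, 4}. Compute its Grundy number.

31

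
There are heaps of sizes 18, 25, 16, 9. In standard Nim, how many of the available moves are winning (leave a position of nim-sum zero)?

3

In binary:
  10010  (18)
  11001  (25)
  10000  (16)
  01001  (9)
  -----
  10010  (18)
The overall nim-sum is X = 18. A heap of size p has a winning move iff p XOR X < p (reduce it to p XOR X).
  18: 18 XOR 18 = 0 < 18 — winning move (to 0).
  25: 25 XOR 18 = 11 < 25 — winning move (to 11).
  16: 16 XOR 18 = 2 < 16 — winning move (to 2).
  9: 9 XOR 18 = 27 ≥ 9 — no move.
That gives 3 winning moves.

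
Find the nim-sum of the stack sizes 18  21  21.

Compute the nim-sum pairwise:
18 ⊕ 21 = 7
7 ⊕ 21 = 18

18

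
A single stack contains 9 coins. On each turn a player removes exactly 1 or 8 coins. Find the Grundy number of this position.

0

Build the Grundy sequence with g(k) = mex{g(k−s) : s ∈ {1, 8}, s ≤ k}:
g(0) = mex{} = 0
g(1) = mex{0} = 1
g(2) = mex{1} = 0
g(3) = mex{0} = 1
g(4) = mex{1} = 0
g(5) = mex{0} = 1
g(6) = mex{1} = 0
g(7) = mex{0} = 1
g(8) = mex{0,1} = 2
g(9) = mex{1,2} = 0
So g(9) = 0.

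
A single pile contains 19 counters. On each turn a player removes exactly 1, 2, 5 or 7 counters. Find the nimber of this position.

1

Grundy values for subtraction set {1, 2, 5, 7}:
k:     0  1  2  3  4  5  6  7  8  9 10 11 12 13 14 15 16 17 18 19
g(k):  0  1  2  0  1  2  0  1  2  0  1  2  0  1  2  0  1  2  0  1
So g(19) = 1.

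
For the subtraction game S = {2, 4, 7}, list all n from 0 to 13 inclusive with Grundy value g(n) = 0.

Grundy values for subtraction set {2, 4, 7}:
g(0) = mex{} = 0
g(1) = mex{} = 0
g(2) = mex{0} = 1
g(3) = mex{0} = 1
g(4) = mex{0,1} = 2
g(5) = mex{0,1} = 2
g(6) = mex{1,2} = 0
g(7) = mex{0,1,2} = 3
g(8) = mex{0,2} = 1
g(9) = mex{1,2,3} = 0
g(10) = mex{0,1} = 2
g(11) = mex{0,2,3} = 1
g(12) = mex{1,2} = 0
g(13) = mex{0,1} = 2
The P-positions (g = 0) in 0..13 are 0, 1, 6, 9, 12.

0, 1, 6, 9, 12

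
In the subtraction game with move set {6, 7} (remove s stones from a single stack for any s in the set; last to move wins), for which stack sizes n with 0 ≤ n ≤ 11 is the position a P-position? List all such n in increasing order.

Compute g(0), g(1), … for moves {6, 7}:
k:     0  1  2  3  4  5  6  7  8  9 10 11
g(k):  0  0  0  0  0  0  1  1  1  1  1  1
The P-positions (g = 0) in 0..11 are 0, 1, 2, 3, 4, 5.

0, 1, 2, 3, 4, 5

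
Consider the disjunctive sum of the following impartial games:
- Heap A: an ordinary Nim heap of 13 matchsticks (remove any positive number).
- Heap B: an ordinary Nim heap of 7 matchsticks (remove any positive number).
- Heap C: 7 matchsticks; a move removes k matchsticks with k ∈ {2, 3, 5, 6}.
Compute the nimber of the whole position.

9

Heap A is a plain Nim heap of size 13, so its Grundy value is 13.
Heap B is a plain Nim heap of size 7, so its Grundy value is 7.
Build the Grundy sequence for heap C with g(k) = mex{g(k−s) : s ∈ {2, 3, 5, 6}, s ≤ k}:
g(0) = mex{} = 0
g(1) = mex{} = 0
g(2) = mex{0} = 1
g(3) = mex{0} = 1
g(4) = mex{0,1} = 2
g(5) = mex{0,1} = 2
g(6) = mex{0,1,2} = 3
g(7) = mex{0,1,2} = 3
So g(7) = 3.
The value of a disjunctive sum is the nim-sum of the parts.
Combined value = 13 ⊕ 7 ⊕ 3 = 9.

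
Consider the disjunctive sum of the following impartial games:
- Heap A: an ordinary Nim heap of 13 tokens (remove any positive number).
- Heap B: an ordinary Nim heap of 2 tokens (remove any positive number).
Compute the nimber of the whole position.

15

Heap A is a plain Nim heap of size 13, so its Grundy value is 13.
Heap B is a plain Nim heap of size 2, so its Grundy value is 2.
By the Sprague-Grundy theorem, the Grundy value of a sum of independent games is the XOR of the component values.
Combined value = 13 XOR 2 = 15.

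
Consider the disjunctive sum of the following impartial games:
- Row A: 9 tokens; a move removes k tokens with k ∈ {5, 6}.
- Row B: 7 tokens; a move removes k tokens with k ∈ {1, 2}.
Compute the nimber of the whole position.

Build the Grundy sequence for row A with g(k) = mex{g(k−s) : s ∈ {5, 6}, s ≤ k}:
k:     0  1  2  3  4  5  6  7  8  9
g(k):  0  0  0  0  0  1  1  1  1  1
So g(9) = 1.
Grundy values for row B (subtraction set {1, 2}):
k:     0  1  2  3  4  5  6  7
g(k):  0  1  2  0  1  2  0  1
So g(7) = 1.
By the Sprague-Grundy theorem, the Grundy value of a sum of independent games is the XOR of the component values.
Combined value = 1 XOR 1 = 0.

0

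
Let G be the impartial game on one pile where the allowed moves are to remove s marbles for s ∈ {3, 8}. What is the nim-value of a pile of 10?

Grundy values for subtraction set {3, 8}:
k:     0  1  2  3  4  5  6  7  8  9 10
g(k):  0  0  0  1  1  1  0  0  2  1  1
So g(10) = 1.

1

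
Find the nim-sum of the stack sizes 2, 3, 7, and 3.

Nim-sum: 2 ⊕ 3 ⊕ 7 ⊕ 3 = 5.

5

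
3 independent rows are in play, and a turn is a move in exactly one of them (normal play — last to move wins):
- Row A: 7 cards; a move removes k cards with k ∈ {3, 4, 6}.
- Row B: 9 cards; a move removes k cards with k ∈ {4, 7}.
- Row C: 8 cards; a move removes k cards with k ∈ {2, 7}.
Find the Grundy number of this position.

2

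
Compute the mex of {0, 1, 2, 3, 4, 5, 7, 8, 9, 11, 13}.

6

The values 0, 1, 2, 3, 4, 5 are all present; 6 is the first non-negative integer missing from the set.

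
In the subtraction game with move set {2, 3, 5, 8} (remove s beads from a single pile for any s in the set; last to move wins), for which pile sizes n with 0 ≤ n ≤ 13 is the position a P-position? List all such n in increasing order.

0, 1, 7, 11

Grundy values for subtraction set {2, 3, 5, 8}:
k:     0  1  2  3  4  5  6  7  8  9 10 11 12 13
g(k):  0  0  1  1  2  2  3  0  4  1  3  0  4  1
The P-positions (g = 0) in 0..13 are 0, 1, 7, 11.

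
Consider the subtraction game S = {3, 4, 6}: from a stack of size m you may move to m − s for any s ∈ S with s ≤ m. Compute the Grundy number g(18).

Build the Grundy sequence with g(k) = mex{g(k−s) : s ∈ {3, 4, 6}, s ≤ k}:
k:     0  1  2  3  4  5  6  7  8  9 10 11 12 13 14 15 16 17 18
g(k):  0  0  0  1  1  1  2  2  2  0  0  0  1  1  1  2  2  2  0
So g(18) = 0.

0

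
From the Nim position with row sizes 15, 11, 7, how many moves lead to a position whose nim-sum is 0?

3

Compute the nim-sum pairwise:
15 XOR 11 = 4
4 XOR 7 = 3
The overall nim-sum is X = 3. A row of size p has a winning move iff p XOR X < p (reduce it to p XOR X).
  15: 15 XOR 3 = 12 < 15 — winning move (to 12).
  11: 11 XOR 3 = 8 < 11 — winning move (to 8).
  7: 7 XOR 3 = 4 < 7 — winning move (to 4).
That gives 3 winning moves.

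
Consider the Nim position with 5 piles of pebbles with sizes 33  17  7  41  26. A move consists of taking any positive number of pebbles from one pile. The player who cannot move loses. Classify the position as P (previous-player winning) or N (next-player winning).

N-position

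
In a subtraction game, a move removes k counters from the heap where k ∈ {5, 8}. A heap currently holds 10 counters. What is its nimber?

2

Grundy values for subtraction set {5, 8}:
g(0) = mex{} = 0
g(1) = mex{} = 0
g(2) = mex{} = 0
g(3) = mex{} = 0
g(4) = mex{} = 0
g(5) = mex{0} = 1
g(6) = mex{0} = 1
g(7) = mex{0} = 1
g(8) = mex{0} = 1
g(9) = mex{0} = 1
g(10) = mex{0,1} = 2
So g(10) = 2.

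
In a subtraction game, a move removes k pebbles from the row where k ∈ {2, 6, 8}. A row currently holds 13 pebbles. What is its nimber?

Compute g(0), g(1), … for moves {2, 6, 8}:
g(0) = mex{} = 0
g(1) = mex{} = 0
g(2) = mex{0} = 1
g(3) = mex{0} = 1
g(4) = mex{1} = 0
g(5) = mex{1} = 0
g(6) = mex{0} = 1
g(7) = mex{0} = 1
g(8) = mex{0,1} = 2
g(9) = mex{0,1} = 2
g(10) = mex{0,1,2} = 3
g(11) = mex{0,1,2} = 3
g(12) = mex{0,1,3} = 2
g(13) = mex{0,1,3} = 2
So g(13) = 2.

2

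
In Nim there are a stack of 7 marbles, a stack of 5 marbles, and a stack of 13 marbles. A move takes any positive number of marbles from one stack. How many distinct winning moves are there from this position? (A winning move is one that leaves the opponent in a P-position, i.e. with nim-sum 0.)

Bitwise XOR of the heap sizes:
  0111  (7)
  0101  (5)
  1101  (13)
  ----
  1111  (15)
The overall nim-sum is X = 15. A stack of size p has a winning move iff p XOR X < p (reduce it to p XOR X).
  7: 7 XOR 15 = 8 ≥ 7 — no move.
  5: 5 XOR 15 = 10 ≥ 5 — no move.
  13: 13 XOR 15 = 2 < 13 — winning move (to 2).
That gives 1 winning move.

1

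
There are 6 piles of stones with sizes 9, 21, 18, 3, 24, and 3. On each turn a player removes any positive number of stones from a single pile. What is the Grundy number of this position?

22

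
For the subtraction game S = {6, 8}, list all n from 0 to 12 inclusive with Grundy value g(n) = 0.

0, 1, 2, 3, 4, 5

Build the Grundy sequence with g(k) = mex{g(k−s) : s ∈ {6, 8}, s ≤ k}:
k:     0  1  2  3  4  5  6  7  8  9 10 11 12
g(k):  0  0  0  0  0  0  1  1  1  1  1  1  2
The P-positions (g = 0) in 0..12 are 0, 1, 2, 3, 4, 5.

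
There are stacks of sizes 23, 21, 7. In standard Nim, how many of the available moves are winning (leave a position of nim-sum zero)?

3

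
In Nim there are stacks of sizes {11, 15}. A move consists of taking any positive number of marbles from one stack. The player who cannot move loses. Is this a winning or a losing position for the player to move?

In binary:
  1011  (11)
  1111  (15)
  ----
  0100  (4)
The nim-sum is 4 ≠ 0, so this is an N-position: the player to move can win.

Winning position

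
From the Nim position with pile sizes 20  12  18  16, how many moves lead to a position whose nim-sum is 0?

Compute the nim-sum pairwise:
20 ^ 12 = 24
24 ^ 18 = 10
10 ^ 16 = 26
The overall nim-sum is X = 26. A pile of size p has a winning move iff p XOR X < p (reduce it to p XOR X).
  20: 20 XOR 26 = 14 < 20 — winning move (to 14).
  12: 12 XOR 26 = 22 ≥ 12 — no move.
  18: 18 XOR 26 = 8 < 18 — winning move (to 8).
  16: 16 XOR 26 = 10 < 16 — winning move (to 10).
That gives 3 winning moves.

3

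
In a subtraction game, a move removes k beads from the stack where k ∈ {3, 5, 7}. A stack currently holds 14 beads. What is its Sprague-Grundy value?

1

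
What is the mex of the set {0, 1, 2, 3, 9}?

The values 0, 1, 2, 3 are all present; 4 is the first non-negative integer missing from the set.

4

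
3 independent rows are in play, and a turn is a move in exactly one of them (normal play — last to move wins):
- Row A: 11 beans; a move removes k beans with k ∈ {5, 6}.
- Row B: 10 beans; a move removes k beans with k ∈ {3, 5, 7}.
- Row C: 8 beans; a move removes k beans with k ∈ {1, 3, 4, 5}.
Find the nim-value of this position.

0

Grundy values for row A (subtraction set {5, 6}):
g(0) = mex{} = 0
g(1) = mex{} = 0
g(2) = mex{} = 0
g(3) = mex{} = 0
g(4) = mex{} = 0
g(5) = mex{0} = 1
g(6) = mex{0} = 1
g(7) = mex{0} = 1
g(8) = mex{0} = 1
g(9) = mex{0} = 1
g(10) = mex{0,1} = 2
g(11) = mex{1} = 0
So g(11) = 0.
For row B, compute g(0), g(1), … with moves {3, 5, 7}:
g(0) = mex{} = 0
g(1) = mex{} = 0
g(2) = mex{} = 0
g(3) = mex{0} = 1
g(4) = mex{0} = 1
g(5) = mex{0} = 1
g(6) = mex{0,1} = 2
g(7) = mex{0,1} = 2
g(8) = mex{0,1} = 2
g(9) = mex{0,1,2} = 3
g(10) = mex{1,2} = 0
So g(10) = 0.
For row C, compute g(0), g(1), … with moves {1, 3, 4, 5}:
k:     0  1  2  3  4  5  6  7  8
g(k):  0  1  0  1  2  3  2  3  0
So g(8) = 0.
By the Sprague-Grundy theorem, the Grundy value of a sum of independent games is the XOR of the component values.
Combined value = 0 XOR 0 XOR 0 = 0.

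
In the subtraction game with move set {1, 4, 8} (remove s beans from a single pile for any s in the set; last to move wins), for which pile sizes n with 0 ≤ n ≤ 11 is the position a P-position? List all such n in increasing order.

0, 2, 5, 7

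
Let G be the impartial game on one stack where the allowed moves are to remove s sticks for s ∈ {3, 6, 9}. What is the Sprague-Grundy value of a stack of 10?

3

Grundy values for subtraction set {3, 6, 9}:
k:     0  1  2  3  4  5  6  7  8  9 10
g(k):  0  0  0  1  1  1  2  2  2  3  3
So g(10) = 3.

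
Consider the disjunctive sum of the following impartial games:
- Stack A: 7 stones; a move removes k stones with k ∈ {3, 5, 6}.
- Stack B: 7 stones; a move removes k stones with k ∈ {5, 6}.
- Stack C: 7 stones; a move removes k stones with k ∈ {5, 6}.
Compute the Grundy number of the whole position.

2

Build the Grundy sequence for stack A with g(k) = mex{g(k−s) : s ∈ {3, 5, 6}, s ≤ k}:
g(0) = mex{} = 0
g(1) = mex{} = 0
g(2) = mex{} = 0
g(3) = mex{0} = 1
g(4) = mex{0} = 1
g(5) = mex{0} = 1
g(6) = mex{0,1} = 2
g(7) = mex{0,1} = 2
So g(7) = 2.
For stack B, compute g(0), g(1), … with moves {5, 6}:
k:     0  1  2  3  4  5  6  7
g(k):  0  0  0  0  0  1  1  1
So g(7) = 1.
Grundy values for stack C (subtraction set {5, 6}):
g(0) = mex{} = 0
g(1) = mex{} = 0
g(2) = mex{} = 0
g(3) = mex{} = 0
g(4) = mex{} = 0
g(5) = mex{0} = 1
g(6) = mex{0} = 1
g(7) = mex{0} = 1
So g(7) = 1.
The value of a disjunctive sum is the nim-sum of the parts.
Combined value = 2 XOR 1 XOR 1 = 2.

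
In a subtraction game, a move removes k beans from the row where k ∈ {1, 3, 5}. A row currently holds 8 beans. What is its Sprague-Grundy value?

Build the Grundy sequence with g(k) = mex{g(k−s) : s ∈ {1, 3, 5}, s ≤ k}:
g(0) = mex{} = 0
g(1) = mex{0} = 1
g(2) = mex{1} = 0
g(3) = mex{0} = 1
g(4) = mex{1} = 0
g(5) = mex{0} = 1
g(6) = mex{1} = 0
g(7) = mex{0} = 1
g(8) = mex{1} = 0
So g(8) = 0.

0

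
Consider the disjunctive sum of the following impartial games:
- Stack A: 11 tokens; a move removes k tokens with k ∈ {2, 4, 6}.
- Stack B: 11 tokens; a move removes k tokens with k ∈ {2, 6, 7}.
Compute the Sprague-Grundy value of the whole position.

Build the Grundy sequence for stack A with g(k) = mex{g(k−s) : s ∈ {2, 4, 6}, s ≤ k}:
g(0) = mex{} = 0
g(1) = mex{} = 0
g(2) = mex{0} = 1
g(3) = mex{0} = 1
g(4) = mex{0,1} = 2
g(5) = mex{0,1} = 2
g(6) = mex{0,1,2} = 3
g(7) = mex{0,1,2} = 3
g(8) = mex{1,2,3} = 0
g(9) = mex{1,2,3} = 0
g(10) = mex{0,2,3} = 1
g(11) = mex{0,2,3} = 1
So g(11) = 1.
Build the Grundy sequence for stack B with g(k) = mex{g(k−s) : s ∈ {2, 6, 7}, s ≤ k}:
k:     0  1  2  3  4  5  6  7  8  9 10 11
g(k):  0  0  1  1  0  0  1  1  2  0  3  1
So g(11) = 1.
The value of a disjunctive sum is the nim-sum of the parts.
Combined value = 1 XOR 1 = 0.

0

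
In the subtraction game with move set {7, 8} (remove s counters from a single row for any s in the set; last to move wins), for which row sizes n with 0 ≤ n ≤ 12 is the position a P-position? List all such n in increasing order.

0, 1, 2, 3, 4, 5, 6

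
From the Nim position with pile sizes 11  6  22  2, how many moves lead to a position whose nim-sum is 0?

Compute the nim-sum pairwise:
11 XOR 6 = 13
13 XOR 22 = 27
27 XOR 2 = 25
The overall nim-sum is X = 25. A pile of size p has a winning move iff p XOR X < p (reduce it to p XOR X).
  11: 11 XOR 25 = 18 ≥ 11 — no move.
  6: 6 XOR 25 = 31 ≥ 6 — no move.
  22: 22 XOR 25 = 15 < 22 — winning move (to 15).
  2: 2 XOR 25 = 27 ≥ 2 — no move.
That gives 1 winning move.

1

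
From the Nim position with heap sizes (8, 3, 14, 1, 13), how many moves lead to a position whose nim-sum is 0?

3

Compute the nim-sum pairwise:
8 ^ 3 = 11
11 ^ 14 = 5
5 ^ 1 = 4
4 ^ 13 = 9
The overall nim-sum is X = 9. A heap of size p has a winning move iff p XOR X < p (reduce it to p XOR X).
  8: 8 XOR 9 = 1 < 8 — winning move (to 1).
  3: 3 XOR 9 = 10 ≥ 3 — no move.
  14: 14 XOR 9 = 7 < 14 — winning move (to 7).
  1: 1 XOR 9 = 8 ≥ 1 — no move.
  13: 13 XOR 9 = 4 < 13 — winning move (to 4).
That gives 3 winning moves.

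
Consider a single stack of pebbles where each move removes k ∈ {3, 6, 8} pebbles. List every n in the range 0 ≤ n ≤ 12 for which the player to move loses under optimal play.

0, 1, 2, 11, 12

Compute g(0), g(1), … for moves {3, 6, 8}:
g(0) = mex{} = 0
g(1) = mex{} = 0
g(2) = mex{} = 0
g(3) = mex{0} = 1
g(4) = mex{0} = 1
g(5) = mex{0} = 1
g(6) = mex{0,1} = 2
g(7) = mex{0,1} = 2
g(8) = mex{0,1} = 2
g(9) = mex{0,1,2} = 3
g(10) = mex{0,1,2} = 3
g(11) = mex{1,2} = 0
g(12) = mex{1,2,3} = 0
The P-positions (g = 0) in 0..12 are 0, 1, 2, 11, 12.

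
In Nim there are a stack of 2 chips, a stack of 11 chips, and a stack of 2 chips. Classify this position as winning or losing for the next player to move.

Compute the nim-sum pairwise:
2 XOR 11 = 9
9 XOR 2 = 11
The nim-sum is 11 ≠ 0, so this is an N-position: the player to move can win.

Winning position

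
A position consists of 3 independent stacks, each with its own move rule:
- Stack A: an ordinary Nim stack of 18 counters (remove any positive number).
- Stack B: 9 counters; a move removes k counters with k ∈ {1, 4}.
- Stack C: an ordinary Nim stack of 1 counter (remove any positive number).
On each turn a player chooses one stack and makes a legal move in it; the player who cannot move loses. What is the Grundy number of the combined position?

Stack A is a plain Nim stack of size 18, so its Grundy value is 18.
Build the Grundy sequence for stack B with g(k) = mex{g(k−s) : s ∈ {1, 4}, s ≤ k}:
k:     0  1  2  3  4  5  6  7  8  9
g(k):  0  1  0  1  2  0  1  0  1  2
So g(9) = 2.
Stack C is a plain Nim stack of size 1, so its Grundy value is 1.
The value of a disjunctive sum is the nim-sum of the parts.
Combined value = 18 XOR 2 XOR 1 = 17.

17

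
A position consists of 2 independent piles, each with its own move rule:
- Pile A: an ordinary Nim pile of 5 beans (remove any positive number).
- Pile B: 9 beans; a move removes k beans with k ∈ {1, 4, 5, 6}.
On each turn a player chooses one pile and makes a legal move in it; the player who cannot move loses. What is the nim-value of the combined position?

Pile A is a plain Nim pile of size 5, so its Grundy value is 5.
Grundy values for pile B (subtraction set {1, 4, 5, 6}):
g(0) = mex{} = 0
g(1) = mex{0} = 1
g(2) = mex{1} = 0
g(3) = mex{0} = 1
g(4) = mex{0,1} = 2
g(5) = mex{0,1,2} = 3
g(6) = mex{0,1,3} = 2
g(7) = mex{0,1,2} = 3
g(8) = mex{0,1,2,3} = 4
g(9) = mex{1,2,3,4} = 0
So g(9) = 0.
The value of a disjunctive sum is the nim-sum of the parts.
Combined value = 5 ⊕ 0 = 5.

5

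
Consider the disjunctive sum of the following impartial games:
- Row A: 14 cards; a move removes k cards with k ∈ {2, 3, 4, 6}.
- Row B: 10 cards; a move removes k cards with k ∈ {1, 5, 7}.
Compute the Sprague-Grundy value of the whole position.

3

Grundy values for row A (subtraction set {2, 3, 4, 6}):
k:     0  1  2  3  4  5  6  7  8  9 10 11 12 13 14
g(k):  0  0  1  1  2  2  3  3  0  0  1  1  2  2  3
So g(14) = 3.
For row B, compute g(0), g(1), … with moves {1, 5, 7}:
k:     0  1  2  3  4  5  6  7  8  9 10
g(k):  0  1  0  1  0  1  0  1  0  1  0
So g(10) = 0.
By the Sprague-Grundy theorem, the Grundy value of a sum of independent games is the XOR of the component values.
Combined value = 3 ⊕ 0 = 3.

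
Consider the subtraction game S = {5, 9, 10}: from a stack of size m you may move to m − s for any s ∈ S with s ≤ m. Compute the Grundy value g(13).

Compute g(0), g(1), … for moves {5, 9, 10}:
g(0) = mex{} = 0
g(1) = mex{} = 0
g(2) = mex{} = 0
g(3) = mex{} = 0
g(4) = mex{} = 0
g(5) = mex{0} = 1
g(6) = mex{0} = 1
g(7) = mex{0} = 1
g(8) = mex{0} = 1
g(9) = mex{0} = 1
g(10) = mex{0,1} = 2
g(11) = mex{0,1} = 2
g(12) = mex{0,1} = 2
g(13) = mex{0,1} = 2
So g(13) = 2.

2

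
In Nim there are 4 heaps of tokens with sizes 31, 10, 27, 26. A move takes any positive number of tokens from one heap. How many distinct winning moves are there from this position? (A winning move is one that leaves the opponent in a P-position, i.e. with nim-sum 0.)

3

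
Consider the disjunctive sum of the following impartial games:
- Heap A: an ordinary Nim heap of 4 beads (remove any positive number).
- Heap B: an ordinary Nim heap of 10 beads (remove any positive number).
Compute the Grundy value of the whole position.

14

Heap A is a plain Nim heap of size 4, so its Grundy value is 4.
Heap B is a plain Nim heap of size 10, so its Grundy value is 10.
The value of a disjunctive sum is the nim-sum of the parts.
Combined value = 4 ⊕ 10 = 14.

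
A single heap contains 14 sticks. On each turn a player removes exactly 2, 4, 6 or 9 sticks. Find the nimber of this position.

Build the Grundy sequence with g(k) = mex{g(k−s) : s ∈ {2, 4, 6, 9}, s ≤ k}:
g(0) = mex{} = 0
g(1) = mex{} = 0
g(2) = mex{0} = 1
g(3) = mex{0} = 1
g(4) = mex{0,1} = 2
g(5) = mex{0,1} = 2
g(6) = mex{0,1,2} = 3
g(7) = mex{0,1,2} = 3
g(8) = mex{1,2,3} = 0
g(9) = mex{0,1,2,3} = 4
g(10) = mex{0,2,3} = 1
g(11) = mex{1,2,3,4} = 0
g(12) = mex{0,1,3} = 2
g(13) = mex{0,2,3,4} = 1
g(14) = mex{0,1,2} = 3
So g(14) = 3.

3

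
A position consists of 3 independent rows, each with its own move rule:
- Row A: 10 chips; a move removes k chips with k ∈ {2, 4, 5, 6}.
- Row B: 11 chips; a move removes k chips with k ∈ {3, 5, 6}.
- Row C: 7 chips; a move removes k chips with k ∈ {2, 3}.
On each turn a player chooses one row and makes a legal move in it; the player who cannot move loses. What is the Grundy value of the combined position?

Grundy values for row A (subtraction set {2, 4, 5, 6}):
k:     0  1  2  3  4  5  6  7  8  9 10
g(k):  0  0  1  1  2  2  3  3  0  0  1
So g(10) = 1.
Build the Grundy sequence for row B with g(k) = mex{g(k−s) : s ∈ {3, 5, 6}, s ≤ k}:
k:     0  1  2  3  4  5  6  7  8  9 10 11
g(k):  0  0  0  1  1  1  2  2  2  0  0  0
So g(11) = 0.
For row C, compute g(0), g(1), … with moves {2, 3}:
k:     0  1  2  3  4  5  6  7
g(k):  0  0  1  1  2  0  0  1
So g(7) = 1.
The value of a disjunctive sum is the nim-sum of the parts.
Combined value = 1 ⊕ 0 ⊕ 1 = 0.

0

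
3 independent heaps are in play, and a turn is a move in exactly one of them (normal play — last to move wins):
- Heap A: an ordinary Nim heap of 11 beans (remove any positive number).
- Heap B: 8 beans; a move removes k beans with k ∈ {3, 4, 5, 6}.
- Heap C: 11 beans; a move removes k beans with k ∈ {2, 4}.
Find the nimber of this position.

Heap A is a plain Nim heap of size 11, so its Grundy value is 11.
For heap B, compute g(0), g(1), … with moves {3, 4, 5, 6}:
g(0) = mex{} = 0
g(1) = mex{} = 0
g(2) = mex{} = 0
g(3) = mex{0} = 1
g(4) = mex{0} = 1
g(5) = mex{0} = 1
g(6) = mex{0,1} = 2
g(7) = mex{0,1} = 2
g(8) = mex{0,1} = 2
So g(8) = 2.
Grundy values for heap C (subtraction set {2, 4}):
k:     0  1  2  3  4  5  6  7  8  9 10 11
g(k):  0  0  1  1  2  2  0  0  1  1  2  2
So g(11) = 2.
By the Sprague-Grundy theorem, the Grundy value of a sum of independent games is the XOR of the component values.
Combined value = 11 ⊕ 2 ⊕ 2 = 11.

11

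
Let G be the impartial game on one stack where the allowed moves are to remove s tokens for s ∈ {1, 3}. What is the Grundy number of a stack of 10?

Grundy values for subtraction set {1, 3}:
k:     0  1  2  3  4  5  6  7  8  9 10
g(k):  0  1  0  1  0  1  0  1  0  1  0
So g(10) = 0.

0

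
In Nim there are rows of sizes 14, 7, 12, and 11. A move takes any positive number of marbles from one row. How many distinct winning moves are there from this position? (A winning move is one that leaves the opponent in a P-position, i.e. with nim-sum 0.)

3

Nim-sum: 14 ^ 7 ^ 12 ^ 11 = 14.
The overall nim-sum is X = 14. A row of size p has a winning move iff p XOR X < p (reduce it to p XOR X).
  14: 14 XOR 14 = 0 < 14 — winning move (to 0).
  7: 7 XOR 14 = 9 ≥ 7 — no move.
  12: 12 XOR 14 = 2 < 12 — winning move (to 2).
  11: 11 XOR 14 = 5 < 11 — winning move (to 5).
That gives 3 winning moves.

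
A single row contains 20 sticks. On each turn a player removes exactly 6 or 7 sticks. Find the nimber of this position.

Grundy values for subtraction set {6, 7}:
k:     0  1  2  3  4  5  6  7  8  9 10 11 12 13 14 15 16 17 18 19 20
g(k):  0  0  0  0  0  0  1  1  1  1  1  1  2  0  0  0  0  0  0  1  1
So g(20) = 1.

1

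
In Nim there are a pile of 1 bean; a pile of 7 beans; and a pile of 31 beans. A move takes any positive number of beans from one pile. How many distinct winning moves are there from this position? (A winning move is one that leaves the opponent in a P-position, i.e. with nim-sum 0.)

Nim-sum: 1 ^ 7 ^ 31 = 25.
The overall nim-sum is X = 25. A pile of size p has a winning move iff p XOR X < p (reduce it to p XOR X).
  1: 1 XOR 25 = 24 ≥ 1 — no move.
  7: 7 XOR 25 = 30 ≥ 7 — no move.
  31: 31 XOR 25 = 6 < 31 — winning move (to 6).
That gives 1 winning move.

1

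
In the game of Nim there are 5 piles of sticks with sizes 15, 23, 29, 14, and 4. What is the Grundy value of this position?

Compute the nim-sum pairwise:
15 XOR 23 = 24
24 XOR 29 = 5
5 XOR 14 = 11
11 XOR 4 = 15

15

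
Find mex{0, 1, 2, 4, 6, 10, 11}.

3

The values 0, 1, 2 are all present; 3 is the first non-negative integer missing from the set.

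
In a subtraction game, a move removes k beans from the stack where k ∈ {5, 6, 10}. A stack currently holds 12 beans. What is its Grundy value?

2

Compute g(0), g(1), … for moves {5, 6, 10}:
g(0) = mex{} = 0
g(1) = mex{} = 0
g(2) = mex{} = 0
g(3) = mex{} = 0
g(4) = mex{} = 0
g(5) = mex{0} = 1
g(6) = mex{0} = 1
g(7) = mex{0} = 1
g(8) = mex{0} = 1
g(9) = mex{0} = 1
g(10) = mex{0,1} = 2
g(11) = mex{0,1} = 2
g(12) = mex{0,1} = 2
So g(12) = 2.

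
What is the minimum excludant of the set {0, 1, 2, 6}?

The values 0, 1, 2 are all present; 3 is the first non-negative integer missing from the set.

3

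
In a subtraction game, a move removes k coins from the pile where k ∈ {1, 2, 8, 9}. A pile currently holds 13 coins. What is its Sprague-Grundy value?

Grundy values for subtraction set {1, 2, 8, 9}:
k:     0  1  2  3  4  5  6  7  8  9 10 11 12 13
g(k):  0  1  2  0  1  2  0  1  2  3  0  1  2  0
So g(13) = 0.

0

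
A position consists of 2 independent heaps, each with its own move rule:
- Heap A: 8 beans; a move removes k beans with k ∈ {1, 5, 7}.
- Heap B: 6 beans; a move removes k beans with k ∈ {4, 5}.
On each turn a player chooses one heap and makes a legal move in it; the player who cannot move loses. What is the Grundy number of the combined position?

For heap A, compute g(0), g(1), … with moves {1, 5, 7}:
g(0) = mex{} = 0
g(1) = mex{0} = 1
g(2) = mex{1} = 0
g(3) = mex{0} = 1
g(4) = mex{1} = 0
g(5) = mex{0} = 1
g(6) = mex{1} = 0
g(7) = mex{0} = 1
g(8) = mex{1} = 0
So g(8) = 0.
For heap B, compute g(0), g(1), … with moves {4, 5}:
k:     0  1  2  3  4  5  6
g(k):  0  0  0  0  1  1  1
So g(6) = 1.
The value of a disjunctive sum is the nim-sum of the parts.
Combined value = 0 XOR 1 = 1.

1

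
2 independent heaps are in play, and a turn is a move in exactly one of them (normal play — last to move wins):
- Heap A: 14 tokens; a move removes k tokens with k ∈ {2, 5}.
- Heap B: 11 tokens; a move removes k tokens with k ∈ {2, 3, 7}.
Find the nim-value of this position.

For heap A, compute g(0), g(1), … with moves {2, 5}:
k:     0  1  2  3  4  5  6  7  8  9 10 11 12 13 14
g(k):  0  0  1  1  0  2  1  0  0  1  1  0  2  1  0
So g(14) = 0.
Grundy values for heap B (subtraction set {2, 3, 7}):
g(0) = mex{} = 0
g(1) = mex{} = 0
g(2) = mex{0} = 1
g(3) = mex{0} = 1
g(4) = mex{0,1} = 2
g(5) = mex{1} = 0
g(6) = mex{1,2} = 0
g(7) = mex{0,2} = 1
g(8) = mex{0} = 1
g(9) = mex{0,1} = 2
g(10) = mex{1} = 0
g(11) = mex{1,2} = 0
So g(11) = 0.
The value of a disjunctive sum is the nim-sum of the parts.
Combined value = 0 XOR 0 = 0.

0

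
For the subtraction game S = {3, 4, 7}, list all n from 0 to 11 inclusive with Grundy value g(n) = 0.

0, 1, 2, 10, 11

Grundy values for subtraction set {3, 4, 7}:
k:     0  1  2  3  4  5  6  7  8  9 10 11
g(k):  0  0  0  1  1  1  2  2  2  3  0  0
The P-positions (g = 0) in 0..11 are 0, 1, 2, 10, 11.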